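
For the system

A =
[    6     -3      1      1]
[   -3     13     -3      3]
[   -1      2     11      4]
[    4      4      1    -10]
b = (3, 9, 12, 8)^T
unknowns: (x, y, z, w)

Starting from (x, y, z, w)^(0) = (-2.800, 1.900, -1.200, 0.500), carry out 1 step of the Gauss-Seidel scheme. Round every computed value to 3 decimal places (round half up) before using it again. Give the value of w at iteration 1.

Iteration 1:
  x = (3 - (-3)·1.900 - (1)·-1.200 - (1)·0.500) / (6) = 1.567
  y = (9 - (-3)·1.567 - (-3)·-1.200 - (3)·0.500) / (13) = 0.662
  z = (12 - (-1)·1.567 - (2)·0.662 - (4)·0.500) / (11) = 0.931
  w = (8 - (4)·1.567 - (4)·0.662 - (1)·0.931) / (-10) = 0.185

0.185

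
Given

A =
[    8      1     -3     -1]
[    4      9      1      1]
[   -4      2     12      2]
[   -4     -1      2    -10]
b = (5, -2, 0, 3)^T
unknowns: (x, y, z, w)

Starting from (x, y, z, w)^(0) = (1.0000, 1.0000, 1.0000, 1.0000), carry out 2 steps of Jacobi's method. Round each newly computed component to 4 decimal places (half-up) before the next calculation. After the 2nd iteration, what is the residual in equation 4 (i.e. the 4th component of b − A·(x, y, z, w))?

Iteration 1:
  x = (5 - (1)·1.0000 - (-3)·1.0000 - (-1)·1.0000) / (8) = 1.0000
  y = (-2 - (4)·1.0000 - (1)·1.0000 - (1)·1.0000) / (9) = -0.8889
  z = (0 - (-4)·1.0000 - (2)·1.0000 - (2)·1.0000) / (12) = 0.0000
  w = (3 - (-4)·1.0000 - (-1)·1.0000 - (2)·1.0000) / (-10) = -0.6000
Iteration 2:
  x = (5 - (1)·-0.8889 - (-3)·0.0000 - (-1)·-0.6000) / (8) = 0.6611
  y = (-2 - (4)·1.0000 - (1)·0.0000 - (1)·-0.6000) / (9) = -0.6000
  z = (0 - (-4)·1.0000 - (2)·-0.8889 - (2)·-0.6000) / (12) = 0.5815
  w = (3 - (-4)·1.0000 - (-1)·-0.8889 - (2)·0.0000) / (-10) = -0.6111
Residual b − A·x = (1.4446, 0.7852, -1.9114, -2.2296)

-2.2296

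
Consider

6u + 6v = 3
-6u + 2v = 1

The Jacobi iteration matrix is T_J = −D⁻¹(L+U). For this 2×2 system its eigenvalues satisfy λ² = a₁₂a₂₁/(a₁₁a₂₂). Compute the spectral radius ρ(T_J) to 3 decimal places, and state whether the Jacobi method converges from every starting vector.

a₁₂a₂₁/(a₁₁a₂₂) = (6)·(-6) / ((6)·(2)) = -3.000000
ρ = √|-3.000000| = √3.000000 = 1.732
ρ > 1, so Jacobi diverges

1.732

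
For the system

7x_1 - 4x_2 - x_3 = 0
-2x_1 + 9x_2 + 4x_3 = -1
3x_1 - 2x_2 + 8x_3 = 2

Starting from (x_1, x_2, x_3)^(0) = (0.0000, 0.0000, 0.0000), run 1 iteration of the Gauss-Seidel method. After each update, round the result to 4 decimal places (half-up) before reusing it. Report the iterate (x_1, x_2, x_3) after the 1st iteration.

Iteration 1:
  x_1 = (0 - (-4)·0.0000 - (-1)·0.0000) / (7) = 0.0000
  x_2 = (-1 - (-2)·0.0000 - (4)·0.0000) / (9) = -0.1111
  x_3 = (2 - (3)·0.0000 - (-2)·-0.1111) / (8) = 0.2222

(0.0000, -0.1111, 0.2222)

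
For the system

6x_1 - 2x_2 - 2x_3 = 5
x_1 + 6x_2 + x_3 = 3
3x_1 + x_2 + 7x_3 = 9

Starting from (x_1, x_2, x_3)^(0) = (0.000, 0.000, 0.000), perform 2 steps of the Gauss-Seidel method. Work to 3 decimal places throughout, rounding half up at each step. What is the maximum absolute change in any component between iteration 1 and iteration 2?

Iteration 1:
  x_1 = (5 - (-2)·0.000 - (-2)·0.000) / (6) = 0.833
  x_2 = (3 - (1)·0.833 - (1)·0.000) / (6) = 0.361
  x_3 = (9 - (3)·0.833 - (1)·0.361) / (7) = 0.877
Iteration 2:
  x_1 = (5 - (-2)·0.361 - (-2)·0.877) / (6) = 1.246
  x_2 = (3 - (1)·1.246 - (1)·0.877) / (6) = 0.146
  x_3 = (9 - (3)·1.246 - (1)·0.146) / (7) = 0.731
Change: (0.413, -0.215, -0.146) → max |·| = 0.413

0.413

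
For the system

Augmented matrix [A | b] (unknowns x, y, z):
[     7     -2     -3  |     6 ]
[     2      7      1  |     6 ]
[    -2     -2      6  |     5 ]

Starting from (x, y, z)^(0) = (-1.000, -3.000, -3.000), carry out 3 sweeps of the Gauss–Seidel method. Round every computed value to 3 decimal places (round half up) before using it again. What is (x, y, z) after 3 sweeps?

(1.559, 0.199, 1.419)

Iteration 1:
  x = (6 - (-2)·-3.000 - (-3)·-3.000) / (7) = -1.286
  y = (6 - (2)·-1.286 - (1)·-3.000) / (7) = 1.653
  z = (5 - (-2)·-1.286 - (-2)·1.653) / (6) = 0.956
Iteration 2:
  x = (6 - (-2)·1.653 - (-3)·0.956) / (7) = 1.739
  y = (6 - (2)·1.739 - (1)·0.956) / (7) = 0.224
  z = (5 - (-2)·1.739 - (-2)·0.224) / (6) = 1.488
Iteration 3:
  x = (6 - (-2)·0.224 - (-3)·1.488) / (7) = 1.559
  y = (6 - (2)·1.559 - (1)·1.488) / (7) = 0.199
  z = (5 - (-2)·1.559 - (-2)·0.199) / (6) = 1.419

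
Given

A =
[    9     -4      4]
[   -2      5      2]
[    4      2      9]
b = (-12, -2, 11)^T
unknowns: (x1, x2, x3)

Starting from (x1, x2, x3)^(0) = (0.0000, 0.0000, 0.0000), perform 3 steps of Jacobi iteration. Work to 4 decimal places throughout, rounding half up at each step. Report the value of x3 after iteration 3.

Iteration 1:
  x1 = (-12 - (-4)·0.0000 - (4)·0.0000) / (9) = -1.3333
  x2 = (-2 - (-2)·0.0000 - (2)·0.0000) / (5) = -0.4000
  x3 = (11 - (4)·0.0000 - (2)·0.0000) / (9) = 1.2222
Iteration 2:
  x1 = (-12 - (-4)·-0.4000 - (4)·1.2222) / (9) = -2.0543
  x2 = (-2 - (-2)·-1.3333 - (2)·1.2222) / (5) = -1.4222
  x3 = (11 - (4)·-1.3333 - (2)·-0.4000) / (9) = 1.9037
Iteration 3:
  x1 = (-12 - (-4)·-1.4222 - (4)·1.9037) / (9) = -2.8115
  x2 = (-2 - (-2)·-2.0543 - (2)·1.9037) / (5) = -1.9832
  x3 = (11 - (4)·-2.0543 - (2)·-1.4222) / (9) = 2.4513

2.4513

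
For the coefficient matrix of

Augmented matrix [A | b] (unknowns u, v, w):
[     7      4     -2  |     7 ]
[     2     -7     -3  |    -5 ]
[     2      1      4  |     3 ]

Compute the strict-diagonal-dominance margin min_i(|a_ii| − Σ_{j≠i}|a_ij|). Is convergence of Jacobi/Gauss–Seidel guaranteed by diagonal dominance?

1

row 1: |7| − (4+2) = 1
row 2: |-7| − (2+3) = 2
row 3: |4| − (2+1) = 1
minimum over rows = 1 → strictly diagonally dominant (convergence guaranteed)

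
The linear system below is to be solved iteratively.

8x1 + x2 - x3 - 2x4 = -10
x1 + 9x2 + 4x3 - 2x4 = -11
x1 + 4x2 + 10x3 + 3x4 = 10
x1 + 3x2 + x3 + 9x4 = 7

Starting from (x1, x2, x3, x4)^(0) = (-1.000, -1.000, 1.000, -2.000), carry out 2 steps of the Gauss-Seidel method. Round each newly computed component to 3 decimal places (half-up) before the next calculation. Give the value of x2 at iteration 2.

Iteration 1:
  x1 = (-10 - (1)·-1.000 - (-1)·1.000 - (-2)·-2.000) / (8) = -1.500
  x2 = (-11 - (1)·-1.500 - (4)·1.000 - (-2)·-2.000) / (9) = -1.944
  x3 = (10 - (1)·-1.500 - (4)·-1.944 - (3)·-2.000) / (10) = 2.528
  x4 = (7 - (1)·-1.500 - (3)·-1.944 - (1)·2.528) / (9) = 1.312
Iteration 2:
  x1 = (-10 - (1)·-1.944 - (-1)·2.528 - (-2)·1.312) / (8) = -0.363
  x2 = (-11 - (1)·-0.363 - (4)·2.528 - (-2)·1.312) / (9) = -2.014
  x3 = (10 - (1)·-0.363 - (4)·-2.014 - (3)·1.312) / (10) = 1.448
  x4 = (7 - (1)·-0.363 - (3)·-2.014 - (1)·1.448) / (9) = 1.329

-2.014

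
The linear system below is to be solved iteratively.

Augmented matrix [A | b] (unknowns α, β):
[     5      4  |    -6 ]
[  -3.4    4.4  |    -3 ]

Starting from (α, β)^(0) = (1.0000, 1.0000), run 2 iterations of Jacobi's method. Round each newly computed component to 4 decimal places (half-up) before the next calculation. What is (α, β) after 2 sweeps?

Iteration 1:
  α = (-6 - (4)·1.0000) / (5) = -2.0000
  β = (-3 - (-3.4)·1.0000) / (4.4) = 0.0909
Iteration 2:
  α = (-6 - (4)·0.0909) / (5) = -1.2727
  β = (-3 - (-3.4)·-2.0000) / (4.4) = -2.2273

(-1.2727, -2.2273)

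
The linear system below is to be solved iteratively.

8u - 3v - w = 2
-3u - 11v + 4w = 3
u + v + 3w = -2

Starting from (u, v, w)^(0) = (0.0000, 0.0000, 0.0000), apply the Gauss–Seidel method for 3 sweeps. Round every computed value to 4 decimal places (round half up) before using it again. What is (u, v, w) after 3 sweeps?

Iteration 1:
  u = (2 - (-3)·0.0000 - (-1)·0.0000) / (8) = 0.2500
  v = (3 - (-3)·0.2500 - (4)·0.0000) / (-11) = -0.3409
  w = (-2 - (1)·0.2500 - (1)·-0.3409) / (3) = -0.6364
Iteration 2:
  u = (2 - (-3)·-0.3409 - (-1)·-0.6364) / (8) = 0.0426
  v = (3 - (-3)·0.0426 - (4)·-0.6364) / (-11) = -0.5158
  w = (-2 - (1)·0.0426 - (1)·-0.5158) / (3) = -0.5089
Iteration 3:
  u = (2 - (-3)·-0.5158 - (-1)·-0.5089) / (8) = -0.0070
  v = (3 - (-3)·-0.0070 - (4)·-0.5089) / (-11) = -0.4559
  w = (-2 - (1)·-0.0070 - (1)·-0.4559) / (3) = -0.5124

(-0.0070, -0.4559, -0.5124)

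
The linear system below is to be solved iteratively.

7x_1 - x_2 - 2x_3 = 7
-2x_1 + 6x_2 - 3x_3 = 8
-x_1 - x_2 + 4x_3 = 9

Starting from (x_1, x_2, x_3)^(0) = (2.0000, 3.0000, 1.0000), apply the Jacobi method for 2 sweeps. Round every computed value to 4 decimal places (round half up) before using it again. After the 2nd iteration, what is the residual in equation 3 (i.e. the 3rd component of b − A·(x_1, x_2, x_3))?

Iteration 1:
  x_1 = (7 - (-1)·3.0000 - (-2)·1.0000) / (7) = 1.7143
  x_2 = (8 - (-2)·2.0000 - (-3)·1.0000) / (6) = 2.5000
  x_3 = (9 - (-1)·2.0000 - (-1)·3.0000) / (4) = 3.5000
Iteration 2:
  x_1 = (7 - (-1)·2.5000 - (-2)·3.5000) / (7) = 2.3571
  x_2 = (8 - (-2)·1.7143 - (-3)·3.5000) / (6) = 3.6548
  x_3 = (9 - (-1)·1.7143 - (-1)·2.5000) / (4) = 3.3036
Residual b − A·x = (0.7623, 0.6962, 1.7975)

1.7975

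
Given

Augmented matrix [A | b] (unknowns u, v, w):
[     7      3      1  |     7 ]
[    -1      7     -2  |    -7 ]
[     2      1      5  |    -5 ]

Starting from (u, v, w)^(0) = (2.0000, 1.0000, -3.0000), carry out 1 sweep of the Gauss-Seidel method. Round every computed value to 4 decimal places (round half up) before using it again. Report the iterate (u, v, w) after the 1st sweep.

(1.0000, -1.7143, -1.0571)

Iteration 1:
  u = (7 - (3)·1.0000 - (1)·-3.0000) / (7) = 1.0000
  v = (-7 - (-1)·1.0000 - (-2)·-3.0000) / (7) = -1.7143
  w = (-5 - (2)·1.0000 - (1)·-1.7143) / (5) = -1.0571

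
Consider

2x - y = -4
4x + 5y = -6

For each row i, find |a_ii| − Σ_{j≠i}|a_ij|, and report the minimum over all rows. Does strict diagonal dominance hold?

row 1: |2| − (1) = 1
row 2: |5| − (4) = 1
minimum over rows = 1 → strictly diagonally dominant (convergence guaranteed)

1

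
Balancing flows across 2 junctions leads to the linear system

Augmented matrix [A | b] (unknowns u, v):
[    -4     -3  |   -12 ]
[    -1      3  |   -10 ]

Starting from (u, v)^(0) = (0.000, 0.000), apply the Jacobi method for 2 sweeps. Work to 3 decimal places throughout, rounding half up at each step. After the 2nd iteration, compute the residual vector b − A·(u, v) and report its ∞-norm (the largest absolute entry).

3.001

Iteration 1:
  u = (-12 - (-3)·0.000) / (-4) = 3.000
  v = (-10 - (-1)·0.000) / (3) = -3.333
Iteration 2:
  u = (-12 - (-3)·-3.333) / (-4) = 5.500
  v = (-10 - (-1)·3.000) / (3) = -2.333
Residual b − A·x = (3.001, 2.499); ∞-norm = 3.001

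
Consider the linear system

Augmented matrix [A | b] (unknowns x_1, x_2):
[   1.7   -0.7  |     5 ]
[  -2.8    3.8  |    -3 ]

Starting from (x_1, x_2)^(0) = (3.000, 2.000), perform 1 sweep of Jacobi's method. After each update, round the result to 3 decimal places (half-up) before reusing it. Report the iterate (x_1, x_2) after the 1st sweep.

(3.765, 1.421)

Iteration 1:
  x_1 = (5 - (-0.7)·2.000) / (1.7) = 3.765
  x_2 = (-3 - (-2.8)·3.000) / (3.8) = 1.421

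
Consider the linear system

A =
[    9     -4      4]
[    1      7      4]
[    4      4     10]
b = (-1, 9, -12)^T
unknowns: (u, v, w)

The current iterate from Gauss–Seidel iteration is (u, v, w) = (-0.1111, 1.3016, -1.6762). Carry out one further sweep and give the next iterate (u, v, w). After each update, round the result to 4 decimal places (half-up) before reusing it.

(1.2124, 2.0703, -2.5131)

One sweep:
  u = (-1 - (-4)·1.3016 - (4)·-1.6762) / (9) = 1.2124
  v = (9 - (1)·1.2124 - (4)·-1.6762) / (7) = 2.0703
  w = (-12 - (4)·1.2124 - (4)·2.0703) / (10) = -2.5131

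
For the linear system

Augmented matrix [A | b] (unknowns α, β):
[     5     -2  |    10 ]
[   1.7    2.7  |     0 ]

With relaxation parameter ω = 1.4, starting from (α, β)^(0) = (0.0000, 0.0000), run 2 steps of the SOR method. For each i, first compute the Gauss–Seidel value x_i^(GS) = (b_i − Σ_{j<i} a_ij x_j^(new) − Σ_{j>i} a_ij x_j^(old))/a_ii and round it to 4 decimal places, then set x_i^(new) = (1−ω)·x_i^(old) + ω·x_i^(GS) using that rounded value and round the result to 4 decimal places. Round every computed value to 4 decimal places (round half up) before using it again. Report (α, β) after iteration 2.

(0.2978, 0.7248)

Iteration 1:
  α: GS value = (10 - (-2)·0.0000) / (5) = 2.0000;  α ← (1−ω)·0.0000 + ω·2.0000 = 2.8000
  β: GS value = (0 - (1.7)·2.8000) / (2.7) = -1.7630;  β ← (1−ω)·0.0000 + ω·-1.7630 = -2.4682
Iteration 2:
  α: GS value = (10 - (-2)·-2.4682) / (5) = 1.0127;  α ← (1−ω)·2.8000 + ω·1.0127 = 0.2978
  β: GS value = (0 - (1.7)·0.2978) / (2.7) = -0.1875;  β ← (1−ω)·-2.4682 + ω·-0.1875 = 0.7248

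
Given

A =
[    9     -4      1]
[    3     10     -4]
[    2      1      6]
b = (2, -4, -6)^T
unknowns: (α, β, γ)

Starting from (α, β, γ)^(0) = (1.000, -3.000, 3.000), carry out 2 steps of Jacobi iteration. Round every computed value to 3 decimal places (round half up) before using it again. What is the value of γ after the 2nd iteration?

-0.602

Iteration 1:
  α = (2 - (-4)·-3.000 - (1)·3.000) / (9) = -1.444
  β = (-4 - (3)·1.000 - (-4)·3.000) / (10) = 0.500
  γ = (-6 - (2)·1.000 - (1)·-3.000) / (6) = -0.833
Iteration 2:
  α = (2 - (-4)·0.500 - (1)·-0.833) / (9) = 0.537
  β = (-4 - (3)·-1.444 - (-4)·-0.833) / (10) = -0.300
  γ = (-6 - (2)·-1.444 - (1)·0.500) / (6) = -0.602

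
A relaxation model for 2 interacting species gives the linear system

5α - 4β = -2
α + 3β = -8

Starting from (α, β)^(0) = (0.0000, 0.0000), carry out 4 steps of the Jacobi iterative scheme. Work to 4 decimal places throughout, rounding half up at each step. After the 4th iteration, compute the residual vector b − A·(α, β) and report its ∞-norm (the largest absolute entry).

Iteration 1:
  α = (-2 - (-4)·0.0000) / (5) = -0.4000
  β = (-8 - (1)·0.0000) / (3) = -2.6667
Iteration 2:
  α = (-2 - (-4)·-2.6667) / (5) = -2.5334
  β = (-8 - (1)·-0.4000) / (3) = -2.5333
Iteration 3:
  α = (-2 - (-4)·-2.5333) / (5) = -2.4266
  β = (-8 - (1)·-2.5334) / (3) = -1.8222
Iteration 4:
  α = (-2 - (-4)·-1.8222) / (5) = -1.8578
  β = (-8 - (1)·-2.4266) / (3) = -1.8578
Residual b − A·x = (-0.1422, -0.5688); ∞-norm = 0.5688

0.5688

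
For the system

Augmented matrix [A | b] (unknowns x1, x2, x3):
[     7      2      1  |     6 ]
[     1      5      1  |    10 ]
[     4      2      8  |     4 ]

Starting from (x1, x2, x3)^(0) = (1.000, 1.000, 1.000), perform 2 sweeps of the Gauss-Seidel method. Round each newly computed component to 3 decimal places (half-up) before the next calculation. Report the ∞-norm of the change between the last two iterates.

Iteration 1:
  x1 = (6 - (2)·1.000 - (1)·1.000) / (7) = 0.429
  x2 = (10 - (1)·0.429 - (1)·1.000) / (5) = 1.714
  x3 = (4 - (4)·0.429 - (2)·1.714) / (8) = -0.143
Iteration 2:
  x1 = (6 - (2)·1.714 - (1)·-0.143) / (7) = 0.388
  x2 = (10 - (1)·0.388 - (1)·-0.143) / (5) = 1.951
  x3 = (4 - (4)·0.388 - (2)·1.951) / (8) = -0.182
Change: (-0.041, 0.237, -0.039) → max |·| = 0.237

0.237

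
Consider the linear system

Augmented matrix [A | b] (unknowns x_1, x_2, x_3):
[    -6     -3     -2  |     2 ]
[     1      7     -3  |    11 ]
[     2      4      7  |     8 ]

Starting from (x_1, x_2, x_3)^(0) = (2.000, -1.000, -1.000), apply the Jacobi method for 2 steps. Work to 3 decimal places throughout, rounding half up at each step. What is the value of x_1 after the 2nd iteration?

-1.143

Iteration 1:
  x_1 = (2 - (-3)·-1.000 - (-2)·-1.000) / (-6) = 0.500
  x_2 = (11 - (1)·2.000 - (-3)·-1.000) / (7) = 0.857
  x_3 = (8 - (2)·2.000 - (4)·-1.000) / (7) = 1.143
Iteration 2:
  x_1 = (2 - (-3)·0.857 - (-2)·1.143) / (-6) = -1.143
  x_2 = (11 - (1)·0.500 - (-3)·1.143) / (7) = 1.990
  x_3 = (8 - (2)·0.500 - (4)·0.857) / (7) = 0.510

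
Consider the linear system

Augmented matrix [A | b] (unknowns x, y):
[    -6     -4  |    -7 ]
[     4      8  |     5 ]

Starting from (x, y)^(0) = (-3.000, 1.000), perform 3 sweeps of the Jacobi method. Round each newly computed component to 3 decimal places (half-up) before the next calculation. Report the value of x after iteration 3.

Iteration 1:
  x = (-7 - (-4)·1.000) / (-6) = 0.500
  y = (5 - (4)·-3.000) / (8) = 2.125
Iteration 2:
  x = (-7 - (-4)·2.125) / (-6) = -0.250
  y = (5 - (4)·0.500) / (8) = 0.375
Iteration 3:
  x = (-7 - (-4)·0.375) / (-6) = 0.917
  y = (5 - (4)·-0.250) / (8) = 0.750

0.917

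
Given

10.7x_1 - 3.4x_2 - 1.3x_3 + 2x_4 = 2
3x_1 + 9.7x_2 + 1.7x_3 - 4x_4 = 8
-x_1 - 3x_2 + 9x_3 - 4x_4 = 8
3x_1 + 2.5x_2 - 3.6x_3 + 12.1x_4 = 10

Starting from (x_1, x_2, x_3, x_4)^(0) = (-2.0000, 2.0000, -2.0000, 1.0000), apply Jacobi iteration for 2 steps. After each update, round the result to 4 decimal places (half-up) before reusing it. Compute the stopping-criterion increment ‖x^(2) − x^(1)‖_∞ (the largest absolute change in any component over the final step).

Iteration 1:
  x_1 = (2 - (-3.4)·2.0000 - (-1.3)·-2.0000 - (2)·1.0000) / (10.7) = 0.3925
  x_2 = (8 - (3)·-2.0000 - (1.7)·-2.0000 - (-4)·1.0000) / (9.7) = 2.2062
  x_3 = (8 - (-1)·-2.0000 - (-3)·2.0000 - (-4)·1.0000) / (9) = 1.7778
  x_4 = (10 - (3)·-2.0000 - (2.5)·2.0000 - (-3.6)·-2.0000) / (12.1) = 0.3140
Iteration 2:
  x_1 = (2 - (-3.4)·2.2062 - (-1.3)·1.7778 - (2)·0.3140) / (10.7) = 1.0453
  x_2 = (8 - (3)·0.3925 - (1.7)·1.7778 - (-4)·0.3140) / (9.7) = 0.5213
  x_3 = (8 - (-1)·0.3925 - (-3)·2.2062 - (-4)·0.3140) / (9) = 1.8075
  x_4 = (10 - (3)·0.3925 - (2.5)·2.2062 - (-3.6)·1.7778) / (12.1) = 0.8022
Change: (0.6528, -1.6849, 0.0297, 0.4882) → max |·| = 1.6849

1.6849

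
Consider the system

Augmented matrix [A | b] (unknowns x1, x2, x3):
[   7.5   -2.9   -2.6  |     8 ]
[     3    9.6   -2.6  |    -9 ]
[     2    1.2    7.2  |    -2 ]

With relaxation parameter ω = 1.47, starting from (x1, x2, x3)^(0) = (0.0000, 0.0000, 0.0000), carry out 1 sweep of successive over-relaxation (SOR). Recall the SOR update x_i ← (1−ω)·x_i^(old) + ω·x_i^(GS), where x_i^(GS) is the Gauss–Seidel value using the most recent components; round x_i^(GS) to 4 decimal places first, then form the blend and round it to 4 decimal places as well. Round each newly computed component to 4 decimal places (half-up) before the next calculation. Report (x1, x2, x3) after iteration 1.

Iteration 1:
  x1: GS value = (8 - (-2.9)·0.0000 - (-2.6)·0.0000) / (7.5) = 1.0667;  x1 ← (1−ω)·0.0000 + ω·1.0667 = 1.5680
  x2: GS value = (-9 - (3)·1.5680 - (-2.6)·0.0000) / (9.6) = -1.4275;  x2 ← (1−ω)·0.0000 + ω·-1.4275 = -2.0984
  x3: GS value = (-2 - (2)·1.5680 - (1.2)·-2.0984) / (7.2) = -0.3636;  x3 ← (1−ω)·0.0000 + ω·-0.3636 = -0.5345

(1.5680, -2.0984, -0.5345)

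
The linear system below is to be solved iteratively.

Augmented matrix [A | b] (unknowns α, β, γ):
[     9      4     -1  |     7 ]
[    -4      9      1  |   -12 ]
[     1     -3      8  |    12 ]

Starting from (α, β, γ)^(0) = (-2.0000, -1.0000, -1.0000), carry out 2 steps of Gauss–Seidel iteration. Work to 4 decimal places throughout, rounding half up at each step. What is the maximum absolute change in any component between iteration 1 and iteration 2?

0.1825

Iteration 1:
  α = (7 - (4)·-1.0000 - (-1)·-1.0000) / (9) = 1.1111
  β = (-12 - (-4)·1.1111 - (1)·-1.0000) / (9) = -0.7284
  γ = (12 - (1)·1.1111 - (-3)·-0.7284) / (8) = 1.0880
Iteration 2:
  α = (7 - (4)·-0.7284 - (-1)·1.0880) / (9) = 1.2224
  β = (-12 - (-4)·1.2224 - (1)·1.0880) / (9) = -0.9109
  γ = (12 - (1)·1.2224 - (-3)·-0.9109) / (8) = 1.0056
Change: (0.1113, -0.1825, -0.0824) → max |·| = 0.1825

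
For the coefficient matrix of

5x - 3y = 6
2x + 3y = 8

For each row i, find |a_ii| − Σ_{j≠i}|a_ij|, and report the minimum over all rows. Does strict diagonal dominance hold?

1

row 1: |5| − (3) = 2
row 2: |3| − (2) = 1
minimum over rows = 1 → strictly diagonally dominant (convergence guaranteed)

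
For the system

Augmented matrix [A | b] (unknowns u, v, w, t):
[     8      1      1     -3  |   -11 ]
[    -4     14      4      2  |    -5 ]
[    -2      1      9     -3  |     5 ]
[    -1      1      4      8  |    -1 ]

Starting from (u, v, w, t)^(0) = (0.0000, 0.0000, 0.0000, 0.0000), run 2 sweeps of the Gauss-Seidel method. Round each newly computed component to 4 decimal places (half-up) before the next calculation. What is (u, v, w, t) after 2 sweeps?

(-1.4616, -0.8171, 0.1983, -0.3047)

Iteration 1:
  u = (-11 - (1)·0.0000 - (1)·0.0000 - (-3)·0.0000) / (8) = -1.3750
  v = (-5 - (-4)·-1.3750 - (4)·0.0000 - (2)·0.0000) / (14) = -0.7500
  w = (5 - (-2)·-1.3750 - (1)·-0.7500 - (-3)·0.0000) / (9) = 0.3333
  t = (-1 - (-1)·-1.3750 - (1)·-0.7500 - (4)·0.3333) / (8) = -0.3698
Iteration 2:
  u = (-11 - (1)·-0.7500 - (1)·0.3333 - (-3)·-0.3698) / (8) = -1.4616
  v = (-5 - (-4)·-1.4616 - (4)·0.3333 - (2)·-0.3698) / (14) = -0.8171
  w = (5 - (-2)·-1.4616 - (1)·-0.8171 - (-3)·-0.3698) / (9) = 0.1983
  t = (-1 - (-1)·-1.4616 - (1)·-0.8171 - (4)·0.1983) / (8) = -0.3047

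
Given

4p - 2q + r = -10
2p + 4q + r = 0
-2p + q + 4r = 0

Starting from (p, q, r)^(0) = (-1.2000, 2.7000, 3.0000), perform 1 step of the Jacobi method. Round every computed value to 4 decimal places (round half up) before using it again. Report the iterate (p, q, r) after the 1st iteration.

Iteration 1:
  p = (-10 - (-2)·2.7000 - (1)·3.0000) / (4) = -1.9000
  q = (0 - (2)·-1.2000 - (1)·3.0000) / (4) = -0.1500
  r = (0 - (-2)·-1.2000 - (1)·2.7000) / (4) = -1.2750

(-1.9000, -0.1500, -1.2750)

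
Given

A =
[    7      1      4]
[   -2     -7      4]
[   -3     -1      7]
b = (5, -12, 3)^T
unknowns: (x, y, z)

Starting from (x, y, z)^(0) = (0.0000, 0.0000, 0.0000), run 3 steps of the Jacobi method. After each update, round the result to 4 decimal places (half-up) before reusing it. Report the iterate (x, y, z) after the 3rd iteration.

(-0.0962, 2.2099, 0.7755)

Iteration 1:
  x = (5 - (1)·0.0000 - (4)·0.0000) / (7) = 0.7143
  y = (-12 - (-2)·0.0000 - (4)·0.0000) / (-7) = 1.7143
  z = (3 - (-3)·0.0000 - (-1)·0.0000) / (7) = 0.4286
Iteration 2:
  x = (5 - (1)·1.7143 - (4)·0.4286) / (7) = 0.2245
  y = (-12 - (-2)·0.7143 - (4)·0.4286) / (-7) = 1.7551
  z = (3 - (-3)·0.7143 - (-1)·1.7143) / (7) = 0.9796
Iteration 3:
  x = (5 - (1)·1.7551 - (4)·0.9796) / (7) = -0.0962
  y = (-12 - (-2)·0.2245 - (4)·0.9796) / (-7) = 2.2099
  z = (3 - (-3)·0.2245 - (-1)·1.7551) / (7) = 0.7755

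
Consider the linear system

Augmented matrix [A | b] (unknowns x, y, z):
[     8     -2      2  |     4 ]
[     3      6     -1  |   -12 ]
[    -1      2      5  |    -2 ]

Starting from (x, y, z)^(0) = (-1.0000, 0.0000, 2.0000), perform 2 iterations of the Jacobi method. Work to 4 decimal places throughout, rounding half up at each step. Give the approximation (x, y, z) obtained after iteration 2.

Iteration 1:
  x = (4 - (-2)·0.0000 - (2)·2.0000) / (8) = 0.0000
  y = (-12 - (3)·-1.0000 - (-1)·2.0000) / (6) = -1.1667
  z = (-2 - (-1)·-1.0000 - (2)·0.0000) / (5) = -0.6000
Iteration 2:
  x = (4 - (-2)·-1.1667 - (2)·-0.6000) / (8) = 0.3583
  y = (-12 - (3)·0.0000 - (-1)·-0.6000) / (6) = -2.1000
  z = (-2 - (-1)·0.0000 - (2)·-1.1667) / (5) = 0.0667

(0.3583, -2.1000, 0.0667)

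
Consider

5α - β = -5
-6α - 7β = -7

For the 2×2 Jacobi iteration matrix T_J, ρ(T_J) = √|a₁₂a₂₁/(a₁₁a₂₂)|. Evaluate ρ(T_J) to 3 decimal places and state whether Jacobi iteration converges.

0.414

a₁₂a₂₁/(a₁₁a₂₂) = (-1)·(-6) / ((5)·(-7)) = -0.171429
ρ = √|-0.171429| = √0.171429 = 0.414
ρ < 1, so Jacobi converges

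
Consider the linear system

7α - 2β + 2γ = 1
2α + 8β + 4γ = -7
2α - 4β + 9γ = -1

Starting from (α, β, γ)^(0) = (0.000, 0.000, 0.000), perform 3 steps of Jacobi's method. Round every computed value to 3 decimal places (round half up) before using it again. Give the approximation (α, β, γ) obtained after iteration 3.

Iteration 1:
  α = (1 - (-2)·0.000 - (2)·0.000) / (7) = 0.143
  β = (-7 - (2)·0.000 - (4)·0.000) / (8) = -0.875
  γ = (-1 - (2)·0.000 - (-4)·0.000) / (9) = -0.111
Iteration 2:
  α = (1 - (-2)·-0.875 - (2)·-0.111) / (7) = -0.075
  β = (-7 - (2)·0.143 - (4)·-0.111) / (8) = -0.855
  γ = (-1 - (2)·0.143 - (-4)·-0.875) / (9) = -0.532
Iteration 3:
  α = (1 - (-2)·-0.855 - (2)·-0.532) / (7) = 0.051
  β = (-7 - (2)·-0.075 - (4)·-0.532) / (8) = -0.590
  γ = (-1 - (2)·-0.075 - (-4)·-0.855) / (9) = -0.474

(0.051, -0.590, -0.474)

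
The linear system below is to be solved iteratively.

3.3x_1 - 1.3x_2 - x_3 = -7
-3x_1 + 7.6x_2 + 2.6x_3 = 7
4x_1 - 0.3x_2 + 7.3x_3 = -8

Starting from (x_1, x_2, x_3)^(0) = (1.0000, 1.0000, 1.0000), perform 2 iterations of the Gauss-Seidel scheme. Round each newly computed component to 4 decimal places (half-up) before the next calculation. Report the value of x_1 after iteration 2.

Iteration 1:
  x_1 = (-7 - (-1.3)·1.0000 - (-1)·1.0000) / (3.3) = -1.4242
  x_2 = (7 - (-3)·-1.4242 - (2.6)·1.0000) / (7.6) = 0.0168
  x_3 = (-8 - (4)·-1.4242 - (-0.3)·0.0168) / (7.3) = -0.3148
Iteration 2:
  x_1 = (-7 - (-1.3)·0.0168 - (-1)·-0.3148) / (3.3) = -2.2100
  x_2 = (7 - (-3)·-2.2100 - (2.6)·-0.3148) / (7.6) = 0.1564
  x_3 = (-8 - (4)·-2.2100 - (-0.3)·0.1564) / (7.3) = 0.1215

-2.2100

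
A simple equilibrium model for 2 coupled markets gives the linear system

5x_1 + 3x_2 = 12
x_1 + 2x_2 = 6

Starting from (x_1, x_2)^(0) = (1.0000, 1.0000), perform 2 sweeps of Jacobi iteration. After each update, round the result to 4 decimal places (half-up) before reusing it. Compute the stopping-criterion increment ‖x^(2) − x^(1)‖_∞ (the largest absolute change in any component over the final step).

0.9000

Iteration 1:
  x_1 = (12 - (3)·1.0000) / (5) = 1.8000
  x_2 = (6 - (1)·1.0000) / (2) = 2.5000
Iteration 2:
  x_1 = (12 - (3)·2.5000) / (5) = 0.9000
  x_2 = (6 - (1)·1.8000) / (2) = 2.1000
Change: (-0.9000, -0.4000) → max |·| = 0.9000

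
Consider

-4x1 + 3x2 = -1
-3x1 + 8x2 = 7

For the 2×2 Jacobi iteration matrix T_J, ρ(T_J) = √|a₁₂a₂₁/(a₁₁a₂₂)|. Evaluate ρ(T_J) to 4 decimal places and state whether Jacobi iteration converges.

0.5303

a₁₂a₂₁/(a₁₁a₂₂) = (3)·(-3) / ((-4)·(8)) = 0.281250
ρ = √|0.281250| = √0.281250 = 0.5303
ρ < 1, so Jacobi converges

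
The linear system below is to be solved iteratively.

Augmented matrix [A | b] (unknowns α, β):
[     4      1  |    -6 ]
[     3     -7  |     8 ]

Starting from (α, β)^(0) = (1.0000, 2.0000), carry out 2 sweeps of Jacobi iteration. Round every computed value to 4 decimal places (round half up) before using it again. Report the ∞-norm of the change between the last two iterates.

Iteration 1:
  α = (-6 - (1)·2.0000) / (4) = -2.0000
  β = (8 - (3)·1.0000) / (-7) = -0.7143
Iteration 2:
  α = (-6 - (1)·-0.7143) / (4) = -1.3214
  β = (8 - (3)·-2.0000) / (-7) = -2.0000
Change: (0.6786, -1.2857) → max |·| = 1.2857

1.2857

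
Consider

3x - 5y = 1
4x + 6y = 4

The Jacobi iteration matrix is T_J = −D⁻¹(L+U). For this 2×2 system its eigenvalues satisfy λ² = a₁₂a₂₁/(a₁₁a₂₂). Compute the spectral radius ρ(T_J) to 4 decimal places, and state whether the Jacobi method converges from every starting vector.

1.0541

a₁₂a₂₁/(a₁₁a₂₂) = (-5)·(4) / ((3)·(6)) = -1.111111
ρ = √|-1.111111| = √1.111111 = 1.0541
ρ > 1, so Jacobi diverges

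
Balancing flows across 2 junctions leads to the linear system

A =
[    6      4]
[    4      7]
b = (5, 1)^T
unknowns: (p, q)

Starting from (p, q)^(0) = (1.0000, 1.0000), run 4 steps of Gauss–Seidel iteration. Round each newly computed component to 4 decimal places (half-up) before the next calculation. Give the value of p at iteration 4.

1.1356

Iteration 1:
  p = (5 - (4)·1.0000) / (6) = 0.1667
  q = (1 - (4)·0.1667) / (7) = 0.0476
Iteration 2:
  p = (5 - (4)·0.0476) / (6) = 0.8016
  q = (1 - (4)·0.8016) / (7) = -0.3152
Iteration 3:
  p = (5 - (4)·-0.3152) / (6) = 1.0435
  q = (1 - (4)·1.0435) / (7) = -0.4534
Iteration 4:
  p = (5 - (4)·-0.4534) / (6) = 1.1356
  q = (1 - (4)·1.1356) / (7) = -0.5061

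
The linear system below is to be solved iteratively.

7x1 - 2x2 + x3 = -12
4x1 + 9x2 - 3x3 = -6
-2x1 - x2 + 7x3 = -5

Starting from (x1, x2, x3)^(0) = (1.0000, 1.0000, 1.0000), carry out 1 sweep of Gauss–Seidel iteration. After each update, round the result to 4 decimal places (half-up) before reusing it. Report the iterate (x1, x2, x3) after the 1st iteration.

(-1.5714, 0.3651, -1.1111)

Iteration 1:
  x1 = (-12 - (-2)·1.0000 - (1)·1.0000) / (7) = -1.5714
  x2 = (-6 - (4)·-1.5714 - (-3)·1.0000) / (9) = 0.3651
  x3 = (-5 - (-2)·-1.5714 - (-1)·0.3651) / (7) = -1.1111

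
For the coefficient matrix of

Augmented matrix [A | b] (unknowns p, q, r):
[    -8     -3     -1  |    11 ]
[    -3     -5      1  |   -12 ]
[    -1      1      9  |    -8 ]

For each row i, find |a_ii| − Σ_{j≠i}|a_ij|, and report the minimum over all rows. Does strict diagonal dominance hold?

row 1: |-8| − (3+1) = 4
row 2: |-5| − (3+1) = 1
row 3: |9| − (1+1) = 7
minimum over rows = 1 → strictly diagonally dominant (convergence guaranteed)

1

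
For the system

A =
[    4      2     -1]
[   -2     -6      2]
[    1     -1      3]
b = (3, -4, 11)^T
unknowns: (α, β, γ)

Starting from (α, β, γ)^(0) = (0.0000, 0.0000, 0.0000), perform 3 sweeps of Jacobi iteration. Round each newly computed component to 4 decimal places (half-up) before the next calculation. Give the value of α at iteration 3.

Iteration 1:
  α = (3 - (2)·0.0000 - (-1)·0.0000) / (4) = 0.7500
  β = (-4 - (-2)·0.0000 - (2)·0.0000) / (-6) = 0.6667
  γ = (11 - (1)·0.0000 - (-1)·0.0000) / (3) = 3.6667
Iteration 2:
  α = (3 - (2)·0.6667 - (-1)·3.6667) / (4) = 1.3333
  β = (-4 - (-2)·0.7500 - (2)·3.6667) / (-6) = 1.6389
  γ = (11 - (1)·0.7500 - (-1)·0.6667) / (3) = 3.6389
Iteration 3:
  α = (3 - (2)·1.6389 - (-1)·3.6389) / (4) = 0.8403
  β = (-4 - (-2)·1.3333 - (2)·3.6389) / (-6) = 1.4352
  γ = (11 - (1)·1.3333 - (-1)·1.6389) / (3) = 3.7685

0.8403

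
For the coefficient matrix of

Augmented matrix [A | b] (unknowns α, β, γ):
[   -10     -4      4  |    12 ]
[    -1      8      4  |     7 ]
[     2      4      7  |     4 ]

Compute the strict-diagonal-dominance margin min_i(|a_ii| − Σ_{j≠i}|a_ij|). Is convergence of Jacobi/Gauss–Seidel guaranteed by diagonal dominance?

1

row 1: |-10| − (4+4) = 2
row 2: |8| − (1+4) = 3
row 3: |7| − (2+4) = 1
minimum over rows = 1 → strictly diagonally dominant (convergence guaranteed)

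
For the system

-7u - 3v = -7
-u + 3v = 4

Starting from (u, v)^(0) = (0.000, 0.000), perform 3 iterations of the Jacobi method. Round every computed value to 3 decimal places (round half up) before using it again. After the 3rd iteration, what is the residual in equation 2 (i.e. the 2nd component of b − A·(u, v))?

-0.142

Iteration 1:
  u = (-7 - (-3)·0.000) / (-7) = 1.000
  v = (4 - (-1)·0.000) / (3) = 1.333
Iteration 2:
  u = (-7 - (-3)·1.333) / (-7) = 0.429
  v = (4 - (-1)·1.000) / (3) = 1.667
Iteration 3:
  u = (-7 - (-3)·1.667) / (-7) = 0.286
  v = (4 - (-1)·0.429) / (3) = 1.476
Residual b − A·x = (-0.570, -0.142)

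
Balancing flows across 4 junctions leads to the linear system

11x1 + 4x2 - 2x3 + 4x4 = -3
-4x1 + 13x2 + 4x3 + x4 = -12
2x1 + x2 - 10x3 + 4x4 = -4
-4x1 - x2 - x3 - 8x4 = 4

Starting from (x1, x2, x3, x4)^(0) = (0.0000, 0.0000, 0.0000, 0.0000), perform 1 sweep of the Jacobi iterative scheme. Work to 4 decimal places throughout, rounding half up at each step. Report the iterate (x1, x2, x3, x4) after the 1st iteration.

(-0.2727, -0.9231, 0.4000, -0.5000)

Iteration 1:
  x1 = (-3 - (4)·0.0000 - (-2)·0.0000 - (4)·0.0000) / (11) = -0.2727
  x2 = (-12 - (-4)·0.0000 - (4)·0.0000 - (1)·0.0000) / (13) = -0.9231
  x3 = (-4 - (2)·0.0000 - (1)·0.0000 - (4)·0.0000) / (-10) = 0.4000
  x4 = (4 - (-4)·0.0000 - (-1)·0.0000 - (-1)·0.0000) / (-8) = -0.5000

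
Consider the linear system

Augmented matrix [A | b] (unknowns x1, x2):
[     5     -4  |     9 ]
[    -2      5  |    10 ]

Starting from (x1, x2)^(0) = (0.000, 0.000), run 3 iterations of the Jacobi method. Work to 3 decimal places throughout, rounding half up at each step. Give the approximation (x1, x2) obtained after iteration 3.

(3.976, 3.360)

Iteration 1:
  x1 = (9 - (-4)·0.000) / (5) = 1.800
  x2 = (10 - (-2)·0.000) / (5) = 2.000
Iteration 2:
  x1 = (9 - (-4)·2.000) / (5) = 3.400
  x2 = (10 - (-2)·1.800) / (5) = 2.720
Iteration 3:
  x1 = (9 - (-4)·2.720) / (5) = 3.976
  x2 = (10 - (-2)·3.400) / (5) = 3.360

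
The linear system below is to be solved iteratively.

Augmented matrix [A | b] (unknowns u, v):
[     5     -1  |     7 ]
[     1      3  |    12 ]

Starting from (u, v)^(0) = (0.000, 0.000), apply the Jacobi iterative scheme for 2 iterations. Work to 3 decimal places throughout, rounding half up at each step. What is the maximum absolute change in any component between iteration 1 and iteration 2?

0.800

Iteration 1:
  u = (7 - (-1)·0.000) / (5) = 1.400
  v = (12 - (1)·0.000) / (3) = 4.000
Iteration 2:
  u = (7 - (-1)·4.000) / (5) = 2.200
  v = (12 - (1)·1.400) / (3) = 3.533
Change: (0.800, -0.467) → max |·| = 0.800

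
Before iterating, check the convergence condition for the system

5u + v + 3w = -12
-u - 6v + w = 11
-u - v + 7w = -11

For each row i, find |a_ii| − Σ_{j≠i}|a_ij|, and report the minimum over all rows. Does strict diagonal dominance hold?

1

row 1: |5| − (1+3) = 1
row 2: |-6| − (1+1) = 4
row 3: |7| − (1+1) = 5
minimum over rows = 1 → strictly diagonally dominant (convergence guaranteed)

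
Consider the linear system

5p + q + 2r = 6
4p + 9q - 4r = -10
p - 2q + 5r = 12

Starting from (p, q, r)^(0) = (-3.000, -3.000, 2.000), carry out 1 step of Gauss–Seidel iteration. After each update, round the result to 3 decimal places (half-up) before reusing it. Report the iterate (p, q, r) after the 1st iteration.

Iteration 1:
  p = (6 - (1)·-3.000 - (2)·2.000) / (5) = 1.000
  q = (-10 - (4)·1.000 - (-4)·2.000) / (9) = -0.667
  r = (12 - (1)·1.000 - (-2)·-0.667) / (5) = 1.933

(1.000, -0.667, 1.933)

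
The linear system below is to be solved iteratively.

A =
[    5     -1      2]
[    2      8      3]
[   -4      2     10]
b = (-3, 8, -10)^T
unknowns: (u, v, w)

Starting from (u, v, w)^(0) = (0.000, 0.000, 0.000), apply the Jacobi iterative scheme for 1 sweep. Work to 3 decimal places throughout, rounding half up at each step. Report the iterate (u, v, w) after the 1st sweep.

Iteration 1:
  u = (-3 - (-1)·0.000 - (2)·0.000) / (5) = -0.600
  v = (8 - (2)·0.000 - (3)·0.000) / (8) = 1.000
  w = (-10 - (-4)·0.000 - (2)·0.000) / (10) = -1.000

(-0.600, 1.000, -1.000)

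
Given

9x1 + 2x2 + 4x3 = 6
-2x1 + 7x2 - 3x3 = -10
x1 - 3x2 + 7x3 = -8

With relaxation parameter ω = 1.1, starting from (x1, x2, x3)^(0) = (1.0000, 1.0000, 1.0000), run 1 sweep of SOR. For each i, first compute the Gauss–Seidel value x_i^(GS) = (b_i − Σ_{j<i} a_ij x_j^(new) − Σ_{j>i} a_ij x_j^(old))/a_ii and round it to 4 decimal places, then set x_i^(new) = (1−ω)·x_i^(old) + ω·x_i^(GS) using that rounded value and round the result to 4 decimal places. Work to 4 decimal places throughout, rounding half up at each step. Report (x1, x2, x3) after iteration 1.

Iteration 1:
  x1: GS value = (6 - (2)·1.0000 - (4)·1.0000) / (9) = 0.0000;  x1 ← (1−ω)·1.0000 + ω·0.0000 = -0.1000
  x2: GS value = (-10 - (-2)·-0.1000 - (-3)·1.0000) / (7) = -1.0286;  x2 ← (1−ω)·1.0000 + ω·-1.0286 = -1.2315
  x3: GS value = (-8 - (1)·-0.1000 - (-3)·-1.2315) / (7) = -1.6564;  x3 ← (1−ω)·1.0000 + ω·-1.6564 = -1.9220

(-0.1000, -1.2315, -1.9220)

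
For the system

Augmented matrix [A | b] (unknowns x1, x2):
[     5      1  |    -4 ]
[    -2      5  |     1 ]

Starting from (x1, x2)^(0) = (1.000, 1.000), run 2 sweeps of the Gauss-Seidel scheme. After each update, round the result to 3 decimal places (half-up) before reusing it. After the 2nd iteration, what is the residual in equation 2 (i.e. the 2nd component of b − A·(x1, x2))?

Iteration 1:
  x1 = (-4 - (1)·1.000) / (5) = -1.000
  x2 = (1 - (-2)·-1.000) / (5) = -0.200
Iteration 2:
  x1 = (-4 - (1)·-0.200) / (5) = -0.760
  x2 = (1 - (-2)·-0.760) / (5) = -0.104
Residual b − A·x = (-0.096, 0.000)

0.000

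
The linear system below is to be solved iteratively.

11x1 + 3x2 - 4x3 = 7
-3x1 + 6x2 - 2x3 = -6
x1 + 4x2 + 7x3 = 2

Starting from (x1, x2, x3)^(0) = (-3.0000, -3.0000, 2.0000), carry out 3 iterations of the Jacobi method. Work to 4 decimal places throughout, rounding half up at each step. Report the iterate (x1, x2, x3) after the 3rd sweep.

(0.7623, 0.3503, -0.5173)

Iteration 1:
  x1 = (7 - (3)·-3.0000 - (-4)·2.0000) / (11) = 2.1818
  x2 = (-6 - (-3)·-3.0000 - (-2)·2.0000) / (6) = -1.8333
  x3 = (2 - (1)·-3.0000 - (4)·-3.0000) / (7) = 2.4286
Iteration 2:
  x1 = (7 - (3)·-1.8333 - (-4)·2.4286) / (11) = 2.0195
  x2 = (-6 - (-3)·2.1818 - (-2)·2.4286) / (6) = 0.9004
  x3 = (2 - (1)·2.1818 - (4)·-1.8333) / (7) = 1.0216
Iteration 3:
  x1 = (7 - (3)·0.9004 - (-4)·1.0216) / (11) = 0.7623
  x2 = (-6 - (-3)·2.0195 - (-2)·1.0216) / (6) = 0.3503
  x3 = (2 - (1)·2.0195 - (4)·0.9004) / (7) = -0.5173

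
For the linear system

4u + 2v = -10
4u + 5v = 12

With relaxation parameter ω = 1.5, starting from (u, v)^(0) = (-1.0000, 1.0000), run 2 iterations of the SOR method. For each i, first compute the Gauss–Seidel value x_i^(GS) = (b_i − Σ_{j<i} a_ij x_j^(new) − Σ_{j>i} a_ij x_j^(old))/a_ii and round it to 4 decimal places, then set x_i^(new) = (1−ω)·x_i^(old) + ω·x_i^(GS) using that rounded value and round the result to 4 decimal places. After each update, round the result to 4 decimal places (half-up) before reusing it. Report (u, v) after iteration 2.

Iteration 1:
  u: GS value = (-10 - (2)·1.0000) / (4) = -3.0000;  u ← (1−ω)·-1.0000 + ω·-3.0000 = -4.0000
  v: GS value = (12 - (4)·-4.0000) / (5) = 5.6000;  v ← (1−ω)·1.0000 + ω·5.6000 = 7.9000
Iteration 2:
  u: GS value = (-10 - (2)·7.9000) / (4) = -6.4500;  u ← (1−ω)·-4.0000 + ω·-6.4500 = -7.6750
  v: GS value = (12 - (4)·-7.6750) / (5) = 8.5400;  v ← (1−ω)·7.9000 + ω·8.5400 = 8.8600

(-7.6750, 8.8600)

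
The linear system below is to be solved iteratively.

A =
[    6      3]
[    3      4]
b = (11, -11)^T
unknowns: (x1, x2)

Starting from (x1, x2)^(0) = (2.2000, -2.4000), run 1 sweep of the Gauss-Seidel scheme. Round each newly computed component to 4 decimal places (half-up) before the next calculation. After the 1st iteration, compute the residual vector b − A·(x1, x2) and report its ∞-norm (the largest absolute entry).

7.8752

Iteration 1:
  x1 = (11 - (3)·-2.4000) / (6) = 3.0333
  x2 = (-11 - (3)·3.0333) / (4) = -5.0250
Residual b − A·x = (7.8752, 0.0001); ∞-norm = 7.8752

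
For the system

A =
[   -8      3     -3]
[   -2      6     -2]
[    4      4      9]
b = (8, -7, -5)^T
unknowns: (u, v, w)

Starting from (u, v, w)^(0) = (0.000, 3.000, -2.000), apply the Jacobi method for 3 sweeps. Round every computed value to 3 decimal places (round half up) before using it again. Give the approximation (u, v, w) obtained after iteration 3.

Iteration 1:
  u = (8 - (3)·3.000 - (-3)·-2.000) / (-8) = 0.875
  v = (-7 - (-2)·0.000 - (-2)·-2.000) / (6) = -1.833
  w = (-5 - (4)·0.000 - (4)·3.000) / (9) = -1.889
Iteration 2:
  u = (8 - (3)·-1.833 - (-3)·-1.889) / (-8) = -0.979
  v = (-7 - (-2)·0.875 - (-2)·-1.889) / (6) = -1.505
  w = (-5 - (4)·0.875 - (4)·-1.833) / (9) = -0.130
Iteration 3:
  u = (8 - (3)·-1.505 - (-3)·-0.130) / (-8) = -1.516
  v = (-7 - (-2)·-0.979 - (-2)·-0.130) / (6) = -1.536
  w = (-5 - (4)·-0.979 - (4)·-1.505) / (9) = 0.548

(-1.516, -1.536, 0.548)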